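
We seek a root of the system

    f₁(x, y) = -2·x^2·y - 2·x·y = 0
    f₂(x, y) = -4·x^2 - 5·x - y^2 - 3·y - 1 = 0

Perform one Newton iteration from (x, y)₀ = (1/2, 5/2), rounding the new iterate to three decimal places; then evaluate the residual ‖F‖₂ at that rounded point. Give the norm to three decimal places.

5.026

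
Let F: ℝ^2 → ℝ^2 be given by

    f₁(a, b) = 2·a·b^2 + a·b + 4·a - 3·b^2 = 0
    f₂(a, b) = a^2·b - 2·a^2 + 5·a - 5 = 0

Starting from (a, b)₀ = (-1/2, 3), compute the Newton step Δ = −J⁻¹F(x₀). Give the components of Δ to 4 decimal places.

(1.7986, 0.2230)

At (-1/2, 3): F = (-39.5000, -7.2500).
Jacobian J = [[2·b^2 + b + 4, 4·a·b + a - 6·b], [2·a·b - 4·a + 5, a^2]].
At the point, J = [[25.0000, -24.5000], [4.0000, 0.2500]] (det J = 104.2500).
Solving J·Δ = −F gives Δ = (1.7986, 0.2230).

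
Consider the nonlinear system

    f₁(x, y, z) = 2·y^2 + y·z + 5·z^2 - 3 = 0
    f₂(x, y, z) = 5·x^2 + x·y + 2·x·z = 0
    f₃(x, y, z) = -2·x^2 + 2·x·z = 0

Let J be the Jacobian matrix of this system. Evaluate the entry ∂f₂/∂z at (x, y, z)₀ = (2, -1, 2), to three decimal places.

4.000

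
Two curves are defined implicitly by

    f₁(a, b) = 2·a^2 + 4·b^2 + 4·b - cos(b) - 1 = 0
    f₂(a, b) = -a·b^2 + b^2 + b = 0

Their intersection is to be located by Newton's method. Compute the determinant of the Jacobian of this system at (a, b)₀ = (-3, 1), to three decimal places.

-95.159

J = [[4·a, 8·b + sin(b) + 4], [-b^2, -2·a·b + 2·b + 1]].
At the point, J = [[-12.000, 12.84147], [-1.000, 9.000]].
det J = -95.159.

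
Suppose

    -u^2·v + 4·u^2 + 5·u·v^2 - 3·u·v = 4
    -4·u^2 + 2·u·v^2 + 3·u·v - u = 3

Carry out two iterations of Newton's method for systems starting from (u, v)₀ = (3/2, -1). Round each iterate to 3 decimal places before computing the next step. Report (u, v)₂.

(-0.218, -2.426)

At (3/2, -1): F = (19.250, -15.000).
Jacobian J = [[-2·u·v + 8·u + 5·v^2 - 3·v, -u^2 + 10·u·v - 3·u], [-8·u + 2·v^2 + 3·v - 1, 4·u·v + 3·u]].
At the point, J = [[23.000, -21.750], [-14.000, -1.500]] (det J = -339.000).
Solving J·Δ = −F gives Δ = (-1.048, -0.223).
Then the next iterate is (u, v)₁ = (0.452, -1.223).
Round to (0.452, -1.223) and repeat: F = (2.10582, -4.57546), J = [[15.86924, -7.08826], [-5.29354, -0.85518]].
Δ = (-0.670, -1.203), so (u, v)₂ = (-0.218, -2.426).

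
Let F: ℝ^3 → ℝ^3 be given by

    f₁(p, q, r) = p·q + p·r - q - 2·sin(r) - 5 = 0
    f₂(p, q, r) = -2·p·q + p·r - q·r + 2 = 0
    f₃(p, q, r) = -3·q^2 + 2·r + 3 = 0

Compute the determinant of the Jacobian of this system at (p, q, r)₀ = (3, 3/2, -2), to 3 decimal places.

189.703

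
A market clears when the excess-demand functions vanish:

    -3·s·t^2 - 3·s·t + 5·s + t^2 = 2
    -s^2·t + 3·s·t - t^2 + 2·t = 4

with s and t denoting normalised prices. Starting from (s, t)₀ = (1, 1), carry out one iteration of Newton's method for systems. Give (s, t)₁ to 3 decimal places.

(3.200, 0.400)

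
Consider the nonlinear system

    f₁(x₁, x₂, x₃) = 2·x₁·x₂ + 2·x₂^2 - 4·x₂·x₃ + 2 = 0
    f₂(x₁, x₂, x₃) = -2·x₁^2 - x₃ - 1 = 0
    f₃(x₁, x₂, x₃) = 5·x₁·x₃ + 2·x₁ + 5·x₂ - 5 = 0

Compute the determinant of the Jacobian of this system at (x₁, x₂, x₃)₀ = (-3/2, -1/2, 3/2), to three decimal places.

-335.500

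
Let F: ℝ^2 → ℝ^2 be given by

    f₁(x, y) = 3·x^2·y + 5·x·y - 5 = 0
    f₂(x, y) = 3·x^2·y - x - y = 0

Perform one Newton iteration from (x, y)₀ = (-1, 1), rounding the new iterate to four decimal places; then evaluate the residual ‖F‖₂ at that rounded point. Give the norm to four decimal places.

At (-1, 1): F = (-7.0000, 3.0000).
Jacobian J = [[6·x·y + 5·y, 3·x^2 + 5·x], [6·x·y - 1, 3·x^2 - 1]].
At the point, J = [[-1.0000, -2.0000], [-7.0000, 2.0000]] (det J = -16.0000).
Solving J·Δ = −F gives Δ = (-0.5000, -3.2500).
Then the next iterate is (x, y)₁ = (-1.5000, -2.2500).
Re-evaluating at (-1.5000, -2.2500): F = (-3.3125, -11.4375), so ‖F‖₂ = 11.9075.

11.9075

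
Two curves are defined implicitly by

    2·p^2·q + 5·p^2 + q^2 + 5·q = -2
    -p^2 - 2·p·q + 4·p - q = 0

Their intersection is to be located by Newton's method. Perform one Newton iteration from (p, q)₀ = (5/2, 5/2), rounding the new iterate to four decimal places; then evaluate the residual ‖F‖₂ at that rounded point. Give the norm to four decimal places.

26.6541

At (5/2, 5/2): F = (83.2500, -11.2500).
Jacobian J = [[4·p·q + 10·p, 2·p^2 + 2·q + 5], [-2·p - 2·q + 4, -2·p - 1]].
At the point, J = [[50.0000, 22.5000], [-6.0000, -6.0000]] (det J = -165.0000).
Solving J·Δ = −F gives Δ = (-1.4932, -0.3818).
Then the next iterate is (p, q)₁ = (1.0068, 2.1182).
Re-evaluating at (1.0068, 2.1182): F = (26.440213, -3.369854), so ‖F‖₂ = 26.6541.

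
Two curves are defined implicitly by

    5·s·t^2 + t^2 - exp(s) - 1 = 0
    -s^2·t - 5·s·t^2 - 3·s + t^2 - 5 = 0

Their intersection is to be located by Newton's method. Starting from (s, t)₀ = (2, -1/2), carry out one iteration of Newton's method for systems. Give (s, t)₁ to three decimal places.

(-0.740, 0.517)

At (2, -1/2): F = (-5.63906, -11.250).
Jacobian J = [[5·t^2 - exp(s), 10·s·t + 2·t], [-2·s·t - 5·t^2 - 3, -s^2 - 10·s·t + 2·t]].
At the point, J = [[-6.13906, -11.000], [-2.250, 5.000]] (det J = -55.44528).
Solving J·Δ = −F gives Δ = (-2.740, 1.017).
Then the next iterate is (s, t)₁ = (-0.740, 0.517).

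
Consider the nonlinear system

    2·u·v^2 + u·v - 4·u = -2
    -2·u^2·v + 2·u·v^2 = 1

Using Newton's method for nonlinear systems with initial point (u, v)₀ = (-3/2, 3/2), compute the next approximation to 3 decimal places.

(-0.291, 1.635)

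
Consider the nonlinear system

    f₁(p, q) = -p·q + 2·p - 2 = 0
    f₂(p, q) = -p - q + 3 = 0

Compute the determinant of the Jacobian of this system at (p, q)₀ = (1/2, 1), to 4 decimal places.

-1.5000

J = [[-q + 2, -p], [-1, -1]].
At the point, J = [[1.0000, -0.5000], [-1.0000, -1.0000]].
det J = -1.5000.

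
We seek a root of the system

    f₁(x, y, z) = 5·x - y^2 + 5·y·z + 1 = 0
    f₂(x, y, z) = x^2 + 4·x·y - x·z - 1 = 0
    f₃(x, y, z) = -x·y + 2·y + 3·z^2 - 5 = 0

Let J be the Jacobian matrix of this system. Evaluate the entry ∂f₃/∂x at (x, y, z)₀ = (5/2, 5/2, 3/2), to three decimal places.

-2.500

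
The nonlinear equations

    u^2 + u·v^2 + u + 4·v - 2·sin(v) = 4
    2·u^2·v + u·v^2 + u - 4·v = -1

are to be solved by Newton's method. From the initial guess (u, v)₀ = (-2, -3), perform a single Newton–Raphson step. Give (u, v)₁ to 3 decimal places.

(-1.903, -1.268)

At (-2, -3): F = (-31.71776, -31.000).
Jacobian J = [[2·u + v^2 + 1, 2·u·v - 2·cos(v) + 4], [4·u·v + v^2 + 1, 2·u^2 + 2·u·v - 4]].
At the point, J = [[6.000, 17.97998], [34.000, 16.000]] (det J = -515.31949).
Solving J·Δ = −F gives Δ = (0.097, 1.732).
Then the next iterate is (u, v)₁ = (-1.903, -1.268).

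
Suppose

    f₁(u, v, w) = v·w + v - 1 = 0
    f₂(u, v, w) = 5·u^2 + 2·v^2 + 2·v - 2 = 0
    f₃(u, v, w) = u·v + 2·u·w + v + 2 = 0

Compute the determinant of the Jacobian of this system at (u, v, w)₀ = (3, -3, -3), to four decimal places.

270.0000

J = [[0, w + 1, v], [10·u, 4·v + 2, 0], [v + 2·w, u + 1, 2·u]].
At the point, J = [[0.0000, -2.0000, -3.0000], [30.0000, -10.0000, 0.0000], [-9.0000, 4.0000, 6.0000]].
det J = 270.0000.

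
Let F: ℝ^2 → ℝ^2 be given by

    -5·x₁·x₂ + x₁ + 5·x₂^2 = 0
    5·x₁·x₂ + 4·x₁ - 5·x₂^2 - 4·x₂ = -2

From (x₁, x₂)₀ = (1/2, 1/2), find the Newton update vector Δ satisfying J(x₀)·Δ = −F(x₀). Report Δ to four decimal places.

At (1/2, 1/2): F = (0.5000, 2.0000).
Jacobian J = [[-5·x₂ + 1, -5·x₁ + 10·x₂], [5·x₂ + 4, 5·x₁ - 10·x₂ - 4]].
At the point, J = [[-1.5000, 2.5000], [6.5000, -6.5000]] (det J = -6.5000).
Solving J·Δ = −F gives Δ = (-1.2692, -0.9615).

(-1.2692, -0.9615)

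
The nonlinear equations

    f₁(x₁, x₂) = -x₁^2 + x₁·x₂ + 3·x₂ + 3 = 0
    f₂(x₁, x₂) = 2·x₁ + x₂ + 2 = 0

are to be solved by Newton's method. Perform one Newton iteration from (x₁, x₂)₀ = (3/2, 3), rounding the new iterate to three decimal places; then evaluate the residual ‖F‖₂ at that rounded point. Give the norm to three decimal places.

1.811

At (3/2, 3): F = (14.250, 8.000).
Jacobian J = [[-2·x₁ + x₂, x₁ + 3], [2, 1]].
At the point, J = [[0.000, 4.500], [2.000, 1.000]] (det J = -9.000).
Solving J·Δ = −F gives Δ = (-2.417, -3.167).
Then the next iterate is (x₁, x₂)₁ = (-0.917, -0.167).
Re-evaluating at (-0.917, -0.167): F = (1.81125, -0.001), so ‖F‖₂ = 1.811.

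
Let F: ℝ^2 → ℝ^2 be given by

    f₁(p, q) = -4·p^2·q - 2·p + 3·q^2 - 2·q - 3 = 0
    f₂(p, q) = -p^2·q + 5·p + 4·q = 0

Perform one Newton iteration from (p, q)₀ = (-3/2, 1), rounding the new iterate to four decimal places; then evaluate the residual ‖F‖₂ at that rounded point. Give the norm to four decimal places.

3.0237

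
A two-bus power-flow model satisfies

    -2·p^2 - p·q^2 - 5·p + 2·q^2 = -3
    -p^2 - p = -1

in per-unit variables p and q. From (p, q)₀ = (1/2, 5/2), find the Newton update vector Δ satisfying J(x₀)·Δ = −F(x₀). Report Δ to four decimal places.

(0.1250, -1.0292)

At (1/2, 5/2): F = (9.3750, 0.2500).
Jacobian J = [[-4·p - q^2 - 5, -2·p·q + 4·q], [-2·p - 1, 0]].
At the point, J = [[-13.2500, 7.5000], [-2.0000, 0.0000]] (det J = 15.0000).
Solving J·Δ = −F gives Δ = (0.1250, -1.0292).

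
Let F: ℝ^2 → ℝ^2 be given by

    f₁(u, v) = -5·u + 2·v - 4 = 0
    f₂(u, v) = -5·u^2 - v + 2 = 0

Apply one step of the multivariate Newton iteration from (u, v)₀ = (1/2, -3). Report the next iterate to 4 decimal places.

(0.1667, 2.4167)

At (1/2, -3): F = (-12.5000, 3.7500).
Jacobian J = [[-5, 2], [-10·u, -1]].
At the point, J = [[-5.0000, 2.0000], [-5.0000, -1.0000]] (det J = 15.0000).
Solving J·Δ = −F gives Δ = (-0.3333, 5.4167).
Then the next iterate is (u, v)₁ = (0.1667, 2.4167).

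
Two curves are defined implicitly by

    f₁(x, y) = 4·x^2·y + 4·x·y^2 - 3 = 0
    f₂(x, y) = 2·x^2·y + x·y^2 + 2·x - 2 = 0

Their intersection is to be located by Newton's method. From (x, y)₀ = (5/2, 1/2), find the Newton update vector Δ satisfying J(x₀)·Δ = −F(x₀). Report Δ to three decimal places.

(-1.866, 0.244)

At (5/2, 1/2): F = (12.000, 9.875).
Jacobian J = [[8·x·y + 4·y^2, 4·x^2 + 8·x·y], [4·x·y + y^2 + 2, 2·x^2 + 2·x·y]].
At the point, J = [[11.000, 35.000], [7.250, 15.000]] (det J = -88.750).
Solving J·Δ = −F gives Δ = (-1.866, 0.244).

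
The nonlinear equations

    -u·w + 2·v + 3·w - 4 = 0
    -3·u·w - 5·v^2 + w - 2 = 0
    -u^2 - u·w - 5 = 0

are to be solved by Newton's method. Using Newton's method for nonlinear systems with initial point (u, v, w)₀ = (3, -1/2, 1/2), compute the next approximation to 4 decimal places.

At (3, -1/2, 1/2): F = (-5.0000, -7.2500, -15.5000).
Jacobian J = [[-w, 2, -u + 3], [-3·w, -10·v, -3·u + 1], [-2·u - w, 0, -u]].
At the point, J = [[-0.5000, 2.0000, 0.0000], [-1.5000, 5.0000, -8.0000], [-6.5000, 0.0000, -3.0000]] (det J = 102.5000).
Solving J·Δ = −F gives Δ = (-2.7268, 1.8183, 0.7415).
Then the next iterate is (u, v, w)₁ = (0.2732, 1.3183, 1.2415).

(0.2732, 1.3183, 1.2415)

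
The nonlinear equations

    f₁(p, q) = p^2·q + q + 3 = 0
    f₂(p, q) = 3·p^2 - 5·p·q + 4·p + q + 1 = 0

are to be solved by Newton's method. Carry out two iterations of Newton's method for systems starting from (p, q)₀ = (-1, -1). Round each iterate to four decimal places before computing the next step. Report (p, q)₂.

(-1.6891, 1.4548)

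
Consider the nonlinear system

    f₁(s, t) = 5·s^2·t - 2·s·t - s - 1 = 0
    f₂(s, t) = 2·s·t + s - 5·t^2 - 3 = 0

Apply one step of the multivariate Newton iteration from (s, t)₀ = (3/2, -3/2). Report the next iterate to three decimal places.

At (3/2, -3/2): F = (-14.875, -17.250).
Jacobian J = [[10·s·t - 2·t - 1, 5·s^2 - 2·s], [2·t + 1, 2·s - 10·t]].
At the point, J = [[-20.500, 8.250], [-2.000, 18.000]] (det J = -352.500).
Solving J·Δ = −F gives Δ = (-0.356, 0.919).
Then the next iterate is (s, t)₁ = (1.144, -0.581).

(1.144, -0.581)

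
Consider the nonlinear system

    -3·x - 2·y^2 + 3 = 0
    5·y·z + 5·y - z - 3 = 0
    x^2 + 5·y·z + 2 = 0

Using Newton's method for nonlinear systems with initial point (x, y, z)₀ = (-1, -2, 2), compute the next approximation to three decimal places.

(3.135, -0.199, 1.274)

At (-1, -2, 2): F = (-2.000, -35.000, -17.000).
Jacobian J = [[-3, -4·y, 0], [0, 5·z + 5, 5·y - 1], [2·x, 5·z, 5·y]].
At the point, J = [[-3.000, 8.000, 0.000], [0.000, 15.000, -11.000], [-2.000, 10.000, -10.000]] (det J = 296.000).
Solving J·Δ = −F gives Δ = (4.135, 1.801, -0.726).
Then the next iterate is (x, y, z)₁ = (3.135, -0.199, 1.274).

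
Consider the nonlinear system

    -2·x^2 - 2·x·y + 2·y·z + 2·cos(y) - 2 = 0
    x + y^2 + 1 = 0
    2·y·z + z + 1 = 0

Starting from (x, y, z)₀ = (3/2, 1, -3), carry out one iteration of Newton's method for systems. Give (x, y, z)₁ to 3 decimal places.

(2.060, -1.030, -4.393)

At (3/2, 1, -3): F = (-14.41940, 3.500, -8.000).
Jacobian J = [[-4·x - 2·y, -2·x + 2·z - 2·sin(y), 2·y], [1, 2·y, 0], [0, 2·z, 2·y + 1]].
At the point, J = [[-8.000, -10.68294, 2.000], [1.000, 2.000, 0.000], [0.000, -6.000, 3.000]] (det J = -27.95117).
Solving J·Δ = −F gives Δ = (0.560, -2.030, -1.393).
Then the next iterate is (x, y, z)₁ = (2.060, -1.030, -4.393).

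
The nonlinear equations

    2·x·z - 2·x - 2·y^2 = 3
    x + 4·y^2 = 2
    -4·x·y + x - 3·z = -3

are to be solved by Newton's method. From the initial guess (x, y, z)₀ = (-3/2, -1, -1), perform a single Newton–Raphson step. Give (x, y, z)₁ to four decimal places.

(-1.2432, -0.9054, -0.8829)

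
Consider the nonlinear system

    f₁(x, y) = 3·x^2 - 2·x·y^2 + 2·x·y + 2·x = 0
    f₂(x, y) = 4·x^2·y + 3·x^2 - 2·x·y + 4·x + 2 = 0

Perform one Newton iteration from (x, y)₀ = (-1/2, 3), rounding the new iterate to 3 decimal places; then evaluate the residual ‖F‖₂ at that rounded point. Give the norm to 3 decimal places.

2.649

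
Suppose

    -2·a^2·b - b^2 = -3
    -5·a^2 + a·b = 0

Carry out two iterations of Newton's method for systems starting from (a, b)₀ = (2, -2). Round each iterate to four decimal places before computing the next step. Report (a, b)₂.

(0.3968, -1.6710)

At (2, -2): F = (15.0000, -24.0000).
Jacobian J = [[-4·a·b, -2·a^2 - 2·b], [-10·a + b, a]].
At the point, J = [[16.0000, -4.0000], [-22.0000, 2.0000]] (det J = -56.0000).
Solving J·Δ = −F gives Δ = (-1.1786, -0.9643).
Then the next iterate is (a, b)₁ = (0.8214, -2.9643).
Round to (0.8214, -2.9643) and repeat: F = (-1.787060, -5.808366), J = [[9.739504, 4.579204], [-11.1783, 0.8214]].
Δ = (-0.4246, 1.2933), so (a, b)₂ = (0.3968, -1.6710).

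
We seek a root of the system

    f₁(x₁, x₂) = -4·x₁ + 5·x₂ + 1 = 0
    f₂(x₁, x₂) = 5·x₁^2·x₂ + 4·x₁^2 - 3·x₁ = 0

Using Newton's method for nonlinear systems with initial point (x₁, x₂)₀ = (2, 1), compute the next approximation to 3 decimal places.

(1.224, 0.780)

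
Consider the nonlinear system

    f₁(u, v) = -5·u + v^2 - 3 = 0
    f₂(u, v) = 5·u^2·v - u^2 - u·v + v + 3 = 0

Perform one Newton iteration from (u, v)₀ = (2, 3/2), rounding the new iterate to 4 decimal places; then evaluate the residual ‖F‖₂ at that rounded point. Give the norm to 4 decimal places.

At (2, 3/2): F = (-10.7500, 27.5000).
Jacobian J = [[-5, 2·v], [10·u·v - 2·u - v, 5·u^2 - u + 1]].
At the point, J = [[-5.0000, 3.0000], [24.5000, 19.0000]] (det J = -168.5000).
Solving J·Δ = −F gives Δ = (-1.7018, 0.7470).
Then the next iterate is (u, v)₁ = (0.2982, 2.2470).
Re-evaluating at (0.2982, 2.2470): F = (0.558009, 5.487074), so ‖F‖₂ = 5.5154.

5.5154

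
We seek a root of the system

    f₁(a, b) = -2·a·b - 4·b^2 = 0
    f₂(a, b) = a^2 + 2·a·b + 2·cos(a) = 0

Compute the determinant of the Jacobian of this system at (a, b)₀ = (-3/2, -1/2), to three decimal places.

11.035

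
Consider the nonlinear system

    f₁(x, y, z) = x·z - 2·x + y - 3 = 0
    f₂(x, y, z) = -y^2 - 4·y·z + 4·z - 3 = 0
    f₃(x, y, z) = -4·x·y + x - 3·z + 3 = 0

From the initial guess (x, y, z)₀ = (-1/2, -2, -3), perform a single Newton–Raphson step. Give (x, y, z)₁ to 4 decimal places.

(-0.9519, -0.7806, -1.0426)

At (-1/2, -2, -3): F = (-2.5000, -43.0000, 7.5000).
Jacobian J = [[z - 2, 1, x], [0, -2·y - 4·z, -4·y + 4], [-4·y + 1, -4·x, -3]].
At the point, J = [[-5.0000, 1.0000, -0.5000], [0.0000, 16.0000, 12.0000], [9.0000, 2.0000, -3.0000]] (det J = 540.0000).
Solving J·Δ = −F gives Δ = (-0.4519, 1.2194, 1.9574).
Then the next iterate is (x, y, z)₁ = (-0.9519, -0.7806, -1.0426).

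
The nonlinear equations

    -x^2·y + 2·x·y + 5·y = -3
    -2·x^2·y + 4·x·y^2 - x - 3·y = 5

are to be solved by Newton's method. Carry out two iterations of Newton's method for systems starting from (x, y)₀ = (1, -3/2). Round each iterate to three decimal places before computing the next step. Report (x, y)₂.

At (1, -3/2): F = (-6.000, 10.500).
Jacobian J = [[-2·x·y + 2·y, -x^2 + 2·x + 5], [-4·x·y + 4·y^2 - 1, -2·x^2 + 8·x·y - 3]].
At the point, J = [[0.000, 6.000], [14.000, -17.000]] (det J = -84.000).
Solving J·Δ = −F gives Δ = (0.464, 1.000).
Then the next iterate is (x, y)₁ = (1.464, -0.500).
Round to (1.464, -0.500) and repeat: F = (0.10765, -1.35670), J = [[0.464, 5.78470], [2.928, -13.14259]].
Δ = (0.279, -0.041), so (x, y)₂ = (1.743, -0.541).

(1.743, -0.541)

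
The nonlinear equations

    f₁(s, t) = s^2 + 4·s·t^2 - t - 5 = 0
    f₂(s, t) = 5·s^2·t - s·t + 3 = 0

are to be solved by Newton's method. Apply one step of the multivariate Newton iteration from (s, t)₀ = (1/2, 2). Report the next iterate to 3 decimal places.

(-0.207, 3.538)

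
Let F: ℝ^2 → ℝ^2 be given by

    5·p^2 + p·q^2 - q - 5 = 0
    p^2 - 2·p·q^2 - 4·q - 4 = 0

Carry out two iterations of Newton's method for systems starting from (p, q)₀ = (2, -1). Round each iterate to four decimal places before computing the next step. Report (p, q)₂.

(0.4778, -2.9631)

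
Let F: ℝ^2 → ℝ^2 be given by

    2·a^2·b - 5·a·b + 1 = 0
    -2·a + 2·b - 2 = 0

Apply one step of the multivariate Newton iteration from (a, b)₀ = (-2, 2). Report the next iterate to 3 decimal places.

(-4.125, -3.125)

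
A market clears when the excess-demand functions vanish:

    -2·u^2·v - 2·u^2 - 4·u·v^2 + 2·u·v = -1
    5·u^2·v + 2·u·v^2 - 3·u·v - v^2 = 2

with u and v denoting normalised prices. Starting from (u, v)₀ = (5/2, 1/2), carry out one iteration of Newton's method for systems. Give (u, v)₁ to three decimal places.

(1.094, 0.691)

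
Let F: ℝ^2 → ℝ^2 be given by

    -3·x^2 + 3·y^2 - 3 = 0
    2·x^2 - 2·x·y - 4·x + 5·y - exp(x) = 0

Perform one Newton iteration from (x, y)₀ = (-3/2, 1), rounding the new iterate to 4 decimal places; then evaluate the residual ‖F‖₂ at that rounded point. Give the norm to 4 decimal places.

4.5854

At (-3/2, 1): F = (-6.7500, 18.276870).
Jacobian J = [[-6·x, 6·y], [4·x - 2·y - exp(x) - 4, -2·x + 5]].
At the point, J = [[9.0000, 6.0000], [-12.223130, 8.0000]] (det J = 145.338781).
Solving J·Δ = −F gives Δ = (1.1261, -0.5641).
Then the next iterate is (x, y)₁ = (-0.3739, 0.4359).
Re-evaluating at (-0.3739, 0.4359): F = (-2.849377, 3.592623), so ‖F‖₂ = 4.5854.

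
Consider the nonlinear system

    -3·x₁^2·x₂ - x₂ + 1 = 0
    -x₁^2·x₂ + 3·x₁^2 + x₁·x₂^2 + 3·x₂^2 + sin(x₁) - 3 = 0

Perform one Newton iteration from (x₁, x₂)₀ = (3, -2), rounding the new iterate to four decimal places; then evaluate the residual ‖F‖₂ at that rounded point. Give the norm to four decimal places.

23.5560

At (3, -2): F = (57.0000, 66.141120).
Jacobian J = [[-6·x₁·x₂, -3·x₁^2 - 1], [-2·x₁·x₂ + 6·x₁ + x₂^2 + cos(x₁), -x₁^2 + 2·x₁·x₂ + 6·x₂]].
At the point, J = [[36.0000, -28.0000], [33.010008, -33.0000]] (det J = -263.719790).
Solving J·Δ = −F gives Δ = (-0.1101, 1.8941).
Then the next iterate is (x₁, x₂)₁ = (2.8899, -0.1059).
Re-evaluating at (2.8899, -0.1059): F = (3.759179, 23.254090), so ‖F‖₂ = 23.5560.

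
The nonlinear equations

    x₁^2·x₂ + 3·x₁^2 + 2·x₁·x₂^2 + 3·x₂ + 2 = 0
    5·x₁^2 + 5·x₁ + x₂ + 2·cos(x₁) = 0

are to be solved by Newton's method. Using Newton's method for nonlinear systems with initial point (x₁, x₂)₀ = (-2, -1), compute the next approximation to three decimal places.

(-1.377, -0.951)

At (-2, -1): F = (3.000, 8.16771).
Jacobian J = [[2·x₁·x₂ + 6·x₁ + 2·x₂^2, x₁^2 + 4·x₁·x₂ + 3], [10·x₁ - 2·sin(x₁) + 5, 1]].
At the point, J = [[-6.000, 15.000], [-13.18141, 1.000]] (det J = 191.72108).
Solving J·Δ = −F gives Δ = (0.623, 0.049).
Then the next iterate is (x₁, x₂)₁ = (-1.377, -0.951).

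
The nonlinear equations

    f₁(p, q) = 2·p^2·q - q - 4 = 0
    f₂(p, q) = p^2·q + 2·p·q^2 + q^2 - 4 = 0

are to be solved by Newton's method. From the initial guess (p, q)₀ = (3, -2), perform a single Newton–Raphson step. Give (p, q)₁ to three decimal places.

(1.817, -1.435)

At (3, -2): F = (-38.000, 6.000).
Jacobian J = [[4·p·q, 2·p^2 - 1], [2·p·q + 2·q^2, p^2 + 4·p·q + 2·q]].
At the point, J = [[-24.000, 17.000], [-4.000, -19.000]] (det J = 524.000).
Solving J·Δ = −F gives Δ = (-1.183, 0.565).
Then the next iterate is (p, q)₁ = (1.817, -1.435).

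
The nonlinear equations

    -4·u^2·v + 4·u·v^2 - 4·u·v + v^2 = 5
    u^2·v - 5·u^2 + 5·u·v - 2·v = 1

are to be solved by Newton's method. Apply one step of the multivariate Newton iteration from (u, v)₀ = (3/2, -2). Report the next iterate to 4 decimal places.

At (3/2, -2): F = (53.0000, -27.7500).
Jacobian J = [[-8·u·v + 4·v^2 - 4·v, -4·u^2 + 8·u·v - 4·u + 2·v], [2·u·v - 10·u + 5·v, u^2 + 5·u - 2]].
At the point, J = [[48.0000, -43.0000], [-31.0000, 7.7500]] (det J = -961.0000).
Solving J·Δ = −F gives Δ = (-0.8143, 0.3236).
Then the next iterate is (u, v)₁ = (0.6857, -1.6764).

(0.6857, -1.6764)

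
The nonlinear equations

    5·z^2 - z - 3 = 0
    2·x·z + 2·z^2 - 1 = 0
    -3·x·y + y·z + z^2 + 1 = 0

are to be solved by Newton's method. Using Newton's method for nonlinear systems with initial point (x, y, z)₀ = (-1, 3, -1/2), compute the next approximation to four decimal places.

(0.3333, 4.4667, -0.7083)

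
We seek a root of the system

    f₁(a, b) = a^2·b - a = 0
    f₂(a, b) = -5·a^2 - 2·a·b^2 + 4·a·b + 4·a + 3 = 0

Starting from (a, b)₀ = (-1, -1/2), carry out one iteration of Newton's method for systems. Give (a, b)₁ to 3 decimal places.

At (-1, -1/2): F = (0.500, -3.500).
Jacobian J = [[2·a·b - 1, a^2], [-10·a - 2·b^2 + 4·b + 4, -4·a·b + 4·a]].
At the point, J = [[0.000, 1.000], [11.500, -6.000]] (det J = -11.500).
Solving J·Δ = −F gives Δ = (0.043, -0.500).
Then the next iterate is (a, b)₁ = (-0.957, -1.000).

(-0.957, -1.000)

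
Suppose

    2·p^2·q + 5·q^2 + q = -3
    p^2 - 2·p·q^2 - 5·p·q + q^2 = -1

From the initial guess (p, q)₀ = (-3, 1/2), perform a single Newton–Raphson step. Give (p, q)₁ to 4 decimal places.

(-1.1012, 0.4018)

At (-3, 1/2): F = (13.7500, 19.2500).
Jacobian J = [[4·p·q, 2·p^2 + 10·q + 1], [2·p - 2·q^2 - 5·q, -4·p·q - 5·p + 2·q]].
At the point, J = [[-6.0000, 24.0000], [-9.0000, 22.0000]] (det J = 84.0000).
Solving J·Δ = −F gives Δ = (1.8988, -0.0982).
Then the next iterate is (p, q)₁ = (-1.1012, 0.4018).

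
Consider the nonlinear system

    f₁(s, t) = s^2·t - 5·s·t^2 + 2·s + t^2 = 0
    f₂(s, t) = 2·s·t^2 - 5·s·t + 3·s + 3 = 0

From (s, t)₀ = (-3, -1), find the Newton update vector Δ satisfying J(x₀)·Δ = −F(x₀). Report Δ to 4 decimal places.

(1.9100, 0.2926)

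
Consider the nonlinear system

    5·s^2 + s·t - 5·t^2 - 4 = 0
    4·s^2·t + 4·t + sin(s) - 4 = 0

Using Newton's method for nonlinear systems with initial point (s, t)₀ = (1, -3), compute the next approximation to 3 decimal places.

(0.405, -1.350)

At (1, -3): F = (-47.000, -27.15853).
Jacobian J = [[10·s + t, s - 10·t], [8·s·t + cos(s), 4·s^2 + 4]].
At the point, J = [[7.000, 31.000], [-23.45970, 8.000]] (det J = 783.25063).
Solving J·Δ = −F gives Δ = (-0.595, 1.650).
Then the next iterate is (s, t)₁ = (0.405, -1.350).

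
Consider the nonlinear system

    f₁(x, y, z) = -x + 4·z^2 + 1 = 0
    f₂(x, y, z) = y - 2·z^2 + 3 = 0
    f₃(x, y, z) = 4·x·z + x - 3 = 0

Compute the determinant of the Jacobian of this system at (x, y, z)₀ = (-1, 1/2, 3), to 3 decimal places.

J = [[-1, 0, 8·z], [0, 1, -4·z], [4·z + 1, 0, 4·x]].
At the point, J = [[-1.000, 0.000, 24.000], [0.000, 1.000, -12.000], [13.000, 0.000, -4.000]].
det J = -308.000.

-308.000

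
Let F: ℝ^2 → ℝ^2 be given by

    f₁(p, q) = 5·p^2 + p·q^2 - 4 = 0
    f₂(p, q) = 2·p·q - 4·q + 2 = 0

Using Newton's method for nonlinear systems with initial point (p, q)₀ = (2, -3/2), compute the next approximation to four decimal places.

(2.6667, 4.3889)

At (2, -3/2): F = (20.5000, 2.0000).
Jacobian J = [[10·p + q^2, 2·p·q], [2·q, 2·p - 4]].
At the point, J = [[22.2500, -6.0000], [-3.0000, 0.0000]] (det J = -18.0000).
Solving J·Δ = −F gives Δ = (0.6667, 5.8889).
Then the next iterate is (p, q)₁ = (2.6667, 4.3889).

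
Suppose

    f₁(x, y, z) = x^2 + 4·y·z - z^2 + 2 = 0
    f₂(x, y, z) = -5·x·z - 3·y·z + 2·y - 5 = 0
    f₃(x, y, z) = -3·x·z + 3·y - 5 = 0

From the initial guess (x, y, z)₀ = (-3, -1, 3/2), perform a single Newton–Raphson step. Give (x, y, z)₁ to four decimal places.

At (-3, -1, 3/2): F = (2.7500, 20.0000, 5.5000).
Jacobian J = [[2·x, 4·z, 4·y - 2·z], [-5·z, -3·z + 2, -5·x - 3·y], [-3·z, 3, -3·x]].
At the point, J = [[-6.0000, 6.0000, -7.0000], [-7.5000, -2.5000, 18.0000], [-4.5000, 3.0000, 9.0000]] (det J = 614.2500).
Solving J·Δ = −F gives Δ = (1.9742, 1.4072, -0.0931).
Then the next iterate is (x, y, z)₁ = (-1.0258, 0.4072, 1.4069).

(-1.0258, 0.4072, 1.4069)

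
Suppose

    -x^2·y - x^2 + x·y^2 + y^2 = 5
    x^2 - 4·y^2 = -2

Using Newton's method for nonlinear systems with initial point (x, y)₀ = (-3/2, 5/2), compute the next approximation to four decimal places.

(-0.8660, 1.3674)

At (-3/2, 5/2): F = (-16.0000, -20.7500).
Jacobian J = [[-2·x·y - 2·x + y^2, -x^2 + 2·x·y + 2·y], [2·x, -8·y]].
At the point, J = [[16.7500, -4.7500], [-3.0000, -20.0000]] (det J = -349.2500).
Solving J·Δ = −F gives Δ = (0.6340, -1.1326).
Then the next iterate is (x, y)₁ = (-0.8660, 1.3674).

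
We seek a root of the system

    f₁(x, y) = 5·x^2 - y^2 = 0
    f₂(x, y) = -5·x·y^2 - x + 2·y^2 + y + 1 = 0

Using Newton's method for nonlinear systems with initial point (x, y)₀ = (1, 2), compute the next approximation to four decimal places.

(0.7371, 1.5928)

At (1, 2): F = (1.0000, -10.0000).
Jacobian J = [[10·x, -2·y], [-5·y^2 - 1, -10·x·y + 4·y + 1]].
At the point, J = [[10.0000, -4.0000], [-21.0000, -11.0000]] (det J = -194.0000).
Solving J·Δ = −F gives Δ = (-0.2629, -0.4072).
Then the next iterate is (x, y)₁ = (0.7371, 1.5928).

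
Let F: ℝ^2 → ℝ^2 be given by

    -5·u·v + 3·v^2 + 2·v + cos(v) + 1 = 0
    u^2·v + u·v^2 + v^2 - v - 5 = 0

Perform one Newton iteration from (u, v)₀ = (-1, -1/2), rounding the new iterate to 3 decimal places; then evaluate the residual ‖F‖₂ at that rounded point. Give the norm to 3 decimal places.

52.497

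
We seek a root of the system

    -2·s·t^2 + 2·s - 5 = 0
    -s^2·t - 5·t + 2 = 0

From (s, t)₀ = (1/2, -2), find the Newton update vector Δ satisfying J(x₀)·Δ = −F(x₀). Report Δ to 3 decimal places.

At (1/2, -2): F = (-8.000, 12.500).
Jacobian J = [[-2·t^2 + 2, -4·s·t], [-2·s·t, -s^2 - 5]].
At the point, J = [[-6.000, 4.000], [2.000, -5.250]] (det J = 23.500).
Solving J·Δ = −F gives Δ = (0.340, 2.511).

(0.340, 2.511)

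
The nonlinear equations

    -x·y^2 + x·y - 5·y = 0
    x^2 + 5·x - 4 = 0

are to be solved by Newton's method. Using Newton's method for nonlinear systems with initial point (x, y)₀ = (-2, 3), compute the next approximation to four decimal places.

At (-2, 3): F = (-3.0000, -10.0000).
Jacobian J = [[-y^2 + y, -2·x·y + x - 5], [2·x + 5, 0]].
At the point, J = [[-6.0000, 5.0000], [1.0000, 0.0000]] (det J = -5.0000).
Solving J·Δ = −F gives Δ = (10.0000, 12.6000).
Then the next iterate is (x, y)₁ = (8.0000, 15.6000).

(8.0000, 15.6000)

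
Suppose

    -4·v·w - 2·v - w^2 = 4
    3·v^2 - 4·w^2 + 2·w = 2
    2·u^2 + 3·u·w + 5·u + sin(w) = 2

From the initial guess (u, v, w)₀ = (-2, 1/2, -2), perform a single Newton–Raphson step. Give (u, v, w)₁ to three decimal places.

At (-2, 1/2, -2): F = (-5.000, -21.250, 7.09070).
Jacobian J = [[0, -4·w - 2, -4·v - 2·w], [0, 6·v, -8·w + 2], [4·u + 3·w + 5, 0, 3·u + cos(w)]].
At the point, J = [[0.000, 6.000, 2.000], [0.000, 3.000, 18.000], [-9.000, 0.000, -6.41615]] (det J = -918.000).
Solving J·Δ = −F gives Δ = (0.002, 0.466, 1.103).
Then the next iterate is (u, v, w)₁ = (-1.998, 0.966, -0.897).

(-1.998, 0.966, -0.897)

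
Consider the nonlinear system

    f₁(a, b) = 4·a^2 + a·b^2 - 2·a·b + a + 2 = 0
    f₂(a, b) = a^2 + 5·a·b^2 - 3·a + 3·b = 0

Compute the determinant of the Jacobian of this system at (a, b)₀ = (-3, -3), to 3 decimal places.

J = [[8·a + b^2 - 2·b + 1, 2·a·b - 2·a], [2·a + 5·b^2 - 3, 10·a·b + 3]].
At the point, J = [[-8.000, 24.000], [36.000, 93.000]].
det J = -1608.000.

-1608.000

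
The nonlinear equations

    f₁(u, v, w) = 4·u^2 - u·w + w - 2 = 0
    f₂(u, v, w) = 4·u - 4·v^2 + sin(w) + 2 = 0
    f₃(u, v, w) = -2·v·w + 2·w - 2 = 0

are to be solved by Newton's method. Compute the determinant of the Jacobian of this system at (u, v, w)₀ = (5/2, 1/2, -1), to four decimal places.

J = [[8·u - w, 0, -u + 1], [4, -8·v, cos(w)], [0, -2·w, -2·v + 2]].
At the point, J = [[21.0000, 0.0000, -1.5000], [4.0000, -4.0000, 0.540302], [0.0000, 2.0000, 1.0000]].
det J = -118.6927.

-118.6927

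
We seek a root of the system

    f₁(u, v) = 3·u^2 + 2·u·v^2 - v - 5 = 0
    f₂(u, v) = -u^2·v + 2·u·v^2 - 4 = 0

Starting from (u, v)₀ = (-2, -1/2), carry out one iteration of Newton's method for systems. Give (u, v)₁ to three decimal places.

(-4.000, -10.333)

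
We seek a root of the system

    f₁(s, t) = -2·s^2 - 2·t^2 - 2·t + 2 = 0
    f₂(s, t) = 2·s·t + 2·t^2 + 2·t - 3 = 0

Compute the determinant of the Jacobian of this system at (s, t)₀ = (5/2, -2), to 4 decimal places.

J = [[-4·s, -4·t - 2], [2·t, 2·s + 4·t + 2]].
At the point, J = [[-10.0000, 6.0000], [-4.0000, -1.0000]].
det J = 34.0000.

34.0000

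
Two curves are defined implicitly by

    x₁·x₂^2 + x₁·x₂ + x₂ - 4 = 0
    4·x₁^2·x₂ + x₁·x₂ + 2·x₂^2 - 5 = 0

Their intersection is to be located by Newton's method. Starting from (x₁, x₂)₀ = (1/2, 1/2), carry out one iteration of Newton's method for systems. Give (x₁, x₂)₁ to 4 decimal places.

At (1/2, 1/2): F = (-3.1250, -3.7500).
Jacobian J = [[x₂^2 + x₂, 2·x₁·x₂ + x₁ + 1], [8·x₁·x₂ + x₂, 4·x₁^2 + x₁ + 4·x₂]].
At the point, J = [[0.7500, 2.0000], [2.5000, 3.5000]] (det J = -2.3750).
Solving J·Δ = −F gives Δ = (-1.4474, 2.1053).
Then the next iterate is (x₁, x₂)₁ = (-0.9474, 2.6053).

(-0.9474, 2.6053)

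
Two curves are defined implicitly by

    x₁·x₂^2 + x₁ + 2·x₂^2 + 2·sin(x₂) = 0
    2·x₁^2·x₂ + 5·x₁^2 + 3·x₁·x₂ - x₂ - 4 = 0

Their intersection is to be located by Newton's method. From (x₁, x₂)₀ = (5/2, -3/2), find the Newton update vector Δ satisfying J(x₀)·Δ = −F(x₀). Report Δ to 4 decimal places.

(-1.3701, 0.4624)

At (5/2, -3/2): F = (10.630010, -1.2500).
Jacobian J = [[x₂^2 + 1, 2·x₁·x₂ + 4·x₂ + 2·cos(x₂)], [4·x₁·x₂ + 10·x₁ + 3·x₂, 2·x₁^2 + 3·x₁ - 1]].
At the point, J = [[3.2500, -13.358526], [5.5000, 19.0000]] (det J = 135.221891).
Solving J·Δ = −F gives Δ = (-1.3701, 0.4624).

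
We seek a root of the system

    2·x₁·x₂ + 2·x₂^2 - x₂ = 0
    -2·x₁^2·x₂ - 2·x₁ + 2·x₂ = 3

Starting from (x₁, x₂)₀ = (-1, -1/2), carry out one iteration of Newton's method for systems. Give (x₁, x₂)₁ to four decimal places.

(-1.2500, -0.0500)

At (-1, -1/2): F = (2.0000, -1.0000).
Jacobian J = [[2·x₂, 2·x₁ + 4·x₂ - 1], [-4·x₁·x₂ - 2, -2·x₁^2 + 2]].
At the point, J = [[-1.0000, -5.0000], [-4.0000, 0.0000]] (det J = -20.0000).
Solving J·Δ = −F gives Δ = (-0.2500, 0.4500).
Then the next iterate is (x₁, x₂)₁ = (-1.2500, -0.0500).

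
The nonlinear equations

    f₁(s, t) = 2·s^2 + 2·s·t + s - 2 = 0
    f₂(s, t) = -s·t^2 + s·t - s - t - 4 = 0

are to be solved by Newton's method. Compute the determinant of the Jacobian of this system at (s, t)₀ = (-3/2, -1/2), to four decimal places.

18.7500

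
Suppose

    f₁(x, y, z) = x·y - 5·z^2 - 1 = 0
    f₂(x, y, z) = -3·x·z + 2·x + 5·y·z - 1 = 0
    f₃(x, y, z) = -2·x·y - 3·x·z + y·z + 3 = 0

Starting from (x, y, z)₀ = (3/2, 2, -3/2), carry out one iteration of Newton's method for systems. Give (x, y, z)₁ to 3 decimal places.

(1.824, 1.877, -0.914)

At (3/2, 2, -3/2): F = (-9.250, -6.250, 0.750).
Jacobian J = [[y, x, -10·z], [-3·z + 2, 5·z, -3·x + 5·y], [-2·y - 3·z, -2·x + z, -3·x + y]].
At the point, J = [[2.000, 1.500, 15.000], [6.500, -7.500, 5.500], [0.500, -4.500, -2.500]] (det J = -267.000).
Solving J·Δ = −F gives Δ = (0.324, -0.123, 0.586).
Then the next iterate is (x, y, z)₁ = (1.824, 1.877, -0.914).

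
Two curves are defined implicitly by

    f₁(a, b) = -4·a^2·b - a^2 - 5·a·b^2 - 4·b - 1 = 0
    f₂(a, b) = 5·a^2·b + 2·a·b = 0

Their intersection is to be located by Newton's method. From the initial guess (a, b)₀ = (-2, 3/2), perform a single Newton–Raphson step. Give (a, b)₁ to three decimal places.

(-1.182, 1.380)

At (-2, 3/2): F = (-12.500, 24.000).
Jacobian J = [[-8·a·b - 2·a - 5·b^2, -4·a^2 - 10·a·b - 4], [10·a·b + 2·b, 5·a^2 + 2·a]].
At the point, J = [[16.750, 10.000], [-27.000, 16.000]] (det J = 538.000).
Solving J·Δ = −F gives Δ = (0.818, -0.120).
Then the next iterate is (a, b)₁ = (-1.182, 1.380).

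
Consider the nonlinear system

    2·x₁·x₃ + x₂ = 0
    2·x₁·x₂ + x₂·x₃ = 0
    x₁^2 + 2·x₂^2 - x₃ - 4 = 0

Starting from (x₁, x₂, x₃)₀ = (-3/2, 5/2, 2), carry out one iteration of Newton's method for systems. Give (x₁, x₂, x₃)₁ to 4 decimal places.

At (-3/2, 5/2, 2): F = (-3.5000, -2.5000, 8.7500).
Jacobian J = [[2·x₃, 1, 2·x₁], [2·x₂, 2·x₁ + x₃, x₂], [2·x₁, 4·x₂, -1]].
At the point, J = [[4.0000, 1.0000, -3.0000], [5.0000, -1.0000, 2.5000], [-3.0000, 10.0000, -1.0000]] (det J = -239.5000).
Solving J·Δ = −F gives Δ = (0.6352, -0.7411, -0.5668).
Then the next iterate is (x₁, x₂, x₃)₁ = (-0.8648, 1.7589, 1.4332).

(-0.8648, 1.7589, 1.4332)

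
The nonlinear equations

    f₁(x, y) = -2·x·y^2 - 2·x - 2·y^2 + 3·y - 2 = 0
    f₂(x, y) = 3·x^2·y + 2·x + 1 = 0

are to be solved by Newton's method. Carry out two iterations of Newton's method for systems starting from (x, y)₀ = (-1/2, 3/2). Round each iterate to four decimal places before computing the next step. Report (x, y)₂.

(-0.6978, -0.2326)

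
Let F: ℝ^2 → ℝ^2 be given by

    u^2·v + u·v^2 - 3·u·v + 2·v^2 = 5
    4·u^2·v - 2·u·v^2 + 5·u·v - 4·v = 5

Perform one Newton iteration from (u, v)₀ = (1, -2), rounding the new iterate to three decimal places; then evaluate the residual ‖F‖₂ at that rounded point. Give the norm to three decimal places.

7.382

At (1, -2): F = (11.000, -23.000).
Jacobian J = [[2·u·v + v^2 - 3·v, u^2 + 2·u·v - 3·u + 4·v], [8·u·v - 2·v^2 + 5·v, 4·u^2 - 4·u·v + 5·u - 4]].
At the point, J = [[6.000, -14.000], [-34.000, 13.000]] (det J = -398.000).
Solving J·Δ = −F gives Δ = (-0.450, 0.593).
Then the next iterate is (u, v)₁ = (0.550, -1.407).
Re-evaluating at (0.550, -1.407): F = (1.94404, -7.12133), so ‖F‖₂ = 7.382.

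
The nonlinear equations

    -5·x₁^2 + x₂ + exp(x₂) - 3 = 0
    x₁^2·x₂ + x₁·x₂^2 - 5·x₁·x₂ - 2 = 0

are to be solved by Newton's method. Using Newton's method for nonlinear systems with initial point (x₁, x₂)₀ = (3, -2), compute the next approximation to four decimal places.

(1.3773, -0.9581)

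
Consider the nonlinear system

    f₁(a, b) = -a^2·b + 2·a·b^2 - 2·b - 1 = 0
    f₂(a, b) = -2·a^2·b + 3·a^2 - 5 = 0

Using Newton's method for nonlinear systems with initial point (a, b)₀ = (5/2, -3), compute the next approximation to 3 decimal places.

At (5/2, -3): F = (68.750, 51.250).
Jacobian J = [[-2·a·b + 2·b^2, -a^2 + 4·a·b - 2], [-4·a·b + 6·a, -2·a^2]].
At the point, J = [[33.000, -38.250], [45.000, -12.500]] (det J = 1308.750).
Solving J·Δ = −F gives Δ = (-0.841, 1.072).
Then the next iterate is (a, b)₁ = (1.659, -1.928).

(1.659, -1.928)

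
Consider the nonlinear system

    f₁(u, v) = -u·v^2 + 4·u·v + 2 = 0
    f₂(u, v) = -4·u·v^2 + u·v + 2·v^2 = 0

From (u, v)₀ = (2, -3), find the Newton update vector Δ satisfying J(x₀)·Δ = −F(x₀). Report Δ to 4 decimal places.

(-17.7778, -16.6667)

At (2, -3): F = (-40.0000, -60.0000).
Jacobian J = [[-v^2 + 4·v, -2·u·v + 4·u], [-4·v^2 + v, -8·u·v + u + 4·v]].
At the point, J = [[-21.0000, 20.0000], [-39.0000, 38.0000]] (det J = -18.0000).
Solving J·Δ = −F gives Δ = (-17.7778, -16.6667).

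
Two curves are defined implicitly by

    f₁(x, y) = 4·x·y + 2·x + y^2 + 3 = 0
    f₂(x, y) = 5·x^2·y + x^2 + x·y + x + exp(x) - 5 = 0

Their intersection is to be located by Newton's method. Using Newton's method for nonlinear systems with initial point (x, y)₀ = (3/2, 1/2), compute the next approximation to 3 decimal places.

At (3/2, 1/2): F = (9.250, 9.60669).
Jacobian J = [[4·y + 2, 4·x + 2·y], [10·x·y + 2·x + y + exp(x) + 1, 5·x^2 + x]].
At the point, J = [[4.000, 7.000], [16.48169, 12.750]] (det J = -64.37182).
Solving J·Δ = −F gives Δ = (0.787, -1.771).
Then the next iterate is (x, y)₁ = (2.287, -1.271).

(2.287, -1.271)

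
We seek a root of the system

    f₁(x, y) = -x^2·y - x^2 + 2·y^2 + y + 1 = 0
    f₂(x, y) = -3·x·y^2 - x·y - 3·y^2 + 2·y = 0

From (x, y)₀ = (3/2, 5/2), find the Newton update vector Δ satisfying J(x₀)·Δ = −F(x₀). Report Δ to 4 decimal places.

(-0.1716, -1.1345)

At (3/2, 5/2): F = (8.1250, -45.6250).
Jacobian J = [[-2·x·y - 2·x, -x^2 + 4·y + 1], [-3·y^2 - y, -6·x·y - x - 6·y + 2]].
At the point, J = [[-10.5000, 8.7500], [-21.2500, -37.0000]] (det J = 574.4375).
Solving J·Δ = −F gives Δ = (-0.1716, -1.1345).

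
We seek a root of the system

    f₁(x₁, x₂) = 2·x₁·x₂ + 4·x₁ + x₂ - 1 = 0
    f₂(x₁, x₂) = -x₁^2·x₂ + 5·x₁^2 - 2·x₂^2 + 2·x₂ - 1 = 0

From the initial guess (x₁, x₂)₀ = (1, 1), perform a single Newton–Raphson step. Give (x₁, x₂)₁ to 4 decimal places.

At (1, 1): F = (6.0000, 3.0000).
Jacobian J = [[2·x₂ + 4, 2·x₁ + 1], [-2·x₁·x₂ + 10·x₁, -x₁^2 - 4·x₂ + 2]].
At the point, J = [[6.0000, 3.0000], [8.0000, -3.0000]] (det J = -42.0000).
Solving J·Δ = −F gives Δ = (-0.6429, -0.7143).
Then the next iterate is (x₁, x₂)₁ = (0.3571, 0.2857).

(0.3571, 0.2857)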